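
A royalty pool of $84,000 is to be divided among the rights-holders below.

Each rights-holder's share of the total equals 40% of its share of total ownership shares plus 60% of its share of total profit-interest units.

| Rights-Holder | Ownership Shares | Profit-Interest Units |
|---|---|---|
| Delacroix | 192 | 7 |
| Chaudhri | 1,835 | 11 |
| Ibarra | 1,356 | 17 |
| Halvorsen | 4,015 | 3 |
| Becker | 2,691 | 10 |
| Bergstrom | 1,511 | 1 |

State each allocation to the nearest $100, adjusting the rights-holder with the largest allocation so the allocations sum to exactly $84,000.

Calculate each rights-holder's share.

Delacroix: $7,800; Chaudhri: $16,600; Ibarra: $21,400; Halvorsen: $14,700; Becker: $18,100; Bergstrom: $5,400

Totals — ownership shares 11,600, profit-interest units 49.
Composite weights (40% ownership shares + 60% profit-interest units): Delacroix 0.0923; Chaudhri 0.1980; Ibarra 0.2549; Halvorsen 0.1752; Becker 0.2152; Bergstrom 0.0643.
Unrounded shares: Delacroix 7,756.14; Chaudhri 16,629.46; Ibarra 21,413.44; Halvorsen 14,715.37; Becker 18,080.33; Bergstrom 5,405.26.
Rounded to nearest $100: Delacroix $7,800; Chaudhri $16,600; Ibarra $21,400; Halvorsen $14,700; Becker $18,100; Bergstrom $5,400. Sum = $84,000.
Sum already equals the total — no adjustment.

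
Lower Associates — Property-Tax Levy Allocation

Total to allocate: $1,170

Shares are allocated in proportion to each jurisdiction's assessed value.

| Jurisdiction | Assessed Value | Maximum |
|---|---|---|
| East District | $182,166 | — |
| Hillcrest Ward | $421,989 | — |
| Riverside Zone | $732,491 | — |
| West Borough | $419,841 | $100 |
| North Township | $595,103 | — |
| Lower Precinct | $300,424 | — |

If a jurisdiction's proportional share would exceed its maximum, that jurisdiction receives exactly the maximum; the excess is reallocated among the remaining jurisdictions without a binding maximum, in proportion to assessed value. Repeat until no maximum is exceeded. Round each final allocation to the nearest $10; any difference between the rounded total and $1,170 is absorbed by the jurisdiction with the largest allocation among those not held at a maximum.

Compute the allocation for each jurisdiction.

Total assessed value = 2,652,014.
Proportional shares (ignoring caps): East District 80.37; Hillcrest Ward 186.17; Riverside Zone 323.16; West Borough 185.22; North Township 262.54; Lower Precinct 132.54.
Cap binds for West Borough ($100); residual $1,070 reallocated over remaining assessed value 2,232,173.
Redistributed shares: East District 87.32 → $90; Hillcrest Ward 202.28 → $200; Riverside Zone 351.12 → $350; North Township 285.26 → $290; Lower Precinct 144.01 → $140.

East District: $90 | Hillcrest Ward: $200 | Riverside Zone: $350 | West Borough: $100 | North Township: $290 | Lower Precinct: $140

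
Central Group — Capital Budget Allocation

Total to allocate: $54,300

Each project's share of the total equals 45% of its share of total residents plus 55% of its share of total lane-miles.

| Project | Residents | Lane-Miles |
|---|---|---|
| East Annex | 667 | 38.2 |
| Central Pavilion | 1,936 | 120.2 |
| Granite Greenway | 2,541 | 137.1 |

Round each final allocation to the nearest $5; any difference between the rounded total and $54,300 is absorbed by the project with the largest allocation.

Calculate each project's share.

East Annex: $7,030 | Central Pavilion: $21,345 | Granite Greenway: $25,925

Residents total 5,144; lane-miles total 295.5.
Combined weights (45% residents + 55% lane-miles): East Annex 0.1294; Central Pavilion 0.3931; Granite Greenway 0.4775.
Pro-rata amounts: East Annex 7,029.10; Central Pavilion 21,344.51; Granite Greenway 25,926.39.
Rounded to nearest $5: East Annex $7,030; Central Pavilion $21,345; Granite Greenway $25,925. Sum = $54,300.
Rounded total matches; no reconciliation needed.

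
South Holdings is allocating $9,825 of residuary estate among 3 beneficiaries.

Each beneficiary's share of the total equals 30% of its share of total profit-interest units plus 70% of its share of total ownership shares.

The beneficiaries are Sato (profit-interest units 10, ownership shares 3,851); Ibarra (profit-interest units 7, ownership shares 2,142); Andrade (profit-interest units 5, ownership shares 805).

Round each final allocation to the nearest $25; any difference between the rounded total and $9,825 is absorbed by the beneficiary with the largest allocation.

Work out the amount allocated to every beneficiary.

Sato: $5,250 · Ibarra: $3,100 · Andrade: $1,475

Totals — profit-interest units 22, ownership shares 6,798.
Combined weights (30% profit-interest units + 70% ownership shares): Sato 0.5329; Ibarra 0.3160; Andrade 0.1511.
Proportional shares: Sato 5,235.81; Ibarra 3,104.89; Andrade 1,484.30.
At nearest $25: Sato $5,225; Ibarra $3,100; Andrade $1,475. Sum = $9,800.
Difference $9,825 − $9,800 = +$25 applied to largest allocation (Sato): Sato becomes $5,250.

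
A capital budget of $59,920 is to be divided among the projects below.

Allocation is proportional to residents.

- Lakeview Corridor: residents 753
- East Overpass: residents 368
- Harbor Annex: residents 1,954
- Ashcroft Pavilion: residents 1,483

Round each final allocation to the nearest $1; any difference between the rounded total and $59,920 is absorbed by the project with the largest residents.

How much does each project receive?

Lakeview Corridor: $9,899; East Overpass: $4,838; Harbor Annex: $25,687; Ashcroft Pavilion: $19,496

Sum of residents: 4,558.
Pro-rata amounts: Lakeview Corridor 753/4,558 × $59,920 = 9,899.03; East Overpass 368/4,558 × $59,920 = 4,837.77; Harbor Annex 1,954/4,558 × $59,920 = 25,687.51; Ashcroft Pavilion 1,483/4,558 × $59,920 = 19,495.69.
Rounded to nearest $1: Lakeview Corridor $9,899; East Overpass $4,838; Harbor Annex $25,688; Ashcroft Pavilion $19,496. Sum = $59,921.
Difference $59,920 − $59,921 = −$1 applied to largest residents (Harbor Annex): Harbor Annex becomes $25,687.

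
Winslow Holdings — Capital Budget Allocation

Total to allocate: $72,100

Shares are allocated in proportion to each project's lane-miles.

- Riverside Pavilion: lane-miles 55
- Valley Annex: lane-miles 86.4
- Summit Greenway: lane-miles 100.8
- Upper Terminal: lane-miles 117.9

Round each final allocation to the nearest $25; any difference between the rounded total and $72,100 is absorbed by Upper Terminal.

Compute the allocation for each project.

Riverside Pavilion: $11,000 · Valley Annex: $17,300 · Summit Greenway: $20,175 · Upper Terminal: $23,625

Lane-miles total: 360.1.
Proportional shares: Riverside Pavilion 55/360.1 × $72,100 = 11,012.22; Valley Annex 86.4/360.1 × $72,100 = 17,299.19; Summit Greenway 100.8/360.1 × $72,100 = 20,182.39; Upper Terminal 117.9/360.1 × $72,100 = 23,606.19.
Rounded to nearest $25: Riverside Pavilion $11,000; Valley Annex $17,300; Summit Greenway $20,175; Upper Terminal $23,600. Sum = $72,075.
Difference $72,100 − $72,075 = +$25 applied to Upper Terminal: Upper Terminal becomes $23,625.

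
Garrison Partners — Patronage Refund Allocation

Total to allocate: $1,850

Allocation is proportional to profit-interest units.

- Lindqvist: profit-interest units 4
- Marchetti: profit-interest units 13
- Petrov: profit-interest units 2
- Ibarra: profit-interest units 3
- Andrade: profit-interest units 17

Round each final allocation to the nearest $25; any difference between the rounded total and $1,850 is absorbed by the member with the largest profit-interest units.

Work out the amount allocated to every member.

Lindqvist: $200 | Marchetti: $625 | Petrov: $100 | Ibarra: $150 | Andrade: $775

Profit-interest units total: 39.
Raw shares: Lindqvist 4/39 × $1,850 = 189.74; Marchetti 13/39 × $1,850 = 616.67; Petrov 2/39 × $1,850 = 94.87; Ibarra 3/39 × $1,850 = 142.31; Andrade 17/39 × $1,850 = 806.41.
Rounded to nearest $25: Lindqvist $200; Marchetti $625; Petrov $100; Ibarra $150; Andrade $800. Sum = $1,875.
Difference $1,850 − $1,875 = −$25 applied to largest profit-interest units (Andrade): Andrade becomes $775.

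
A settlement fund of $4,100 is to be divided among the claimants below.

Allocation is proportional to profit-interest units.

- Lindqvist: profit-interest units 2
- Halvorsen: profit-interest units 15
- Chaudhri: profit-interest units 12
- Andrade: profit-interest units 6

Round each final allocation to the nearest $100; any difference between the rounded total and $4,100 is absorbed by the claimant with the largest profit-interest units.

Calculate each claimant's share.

Lindqvist: $200 · Halvorsen: $1,800 · Chaudhri: $1,400 · Andrade: $700

Sum of profit-interest units: 2 + 15 + 12 + 6 = 35.
Unrounded shares: Lindqvist 234.29; Halvorsen 1,757.14; Chaudhri 1,405.71; Andrade 702.86.
Rounded to nearest $100: Lindqvist $200; Halvorsen $1,800; Chaudhri $1,400; Andrade $700. Sum = $4,100.
No rounding difference to absorb.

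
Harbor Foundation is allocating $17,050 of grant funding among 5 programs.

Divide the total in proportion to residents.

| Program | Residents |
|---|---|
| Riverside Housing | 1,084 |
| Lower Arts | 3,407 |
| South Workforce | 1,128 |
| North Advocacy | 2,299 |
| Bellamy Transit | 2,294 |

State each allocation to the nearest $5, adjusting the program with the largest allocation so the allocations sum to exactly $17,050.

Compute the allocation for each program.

Riverside Housing: $1,810 | Lower Arts: $5,685 | South Workforce: $1,885 | North Advocacy: $3,840 | Bellamy Transit: $3,830

Sum of residents: 10,212.
Proportional shares: Riverside Housing 1,084/10,212 × $17,050 = 1,809.85; Lower Arts 3,407/10,212 × $17,050 = 5,688.34; South Workforce 1,128/10,212 × $17,050 = 1,883.31; North Advocacy 2,299/10,212 × $17,050 = 3,838.42; Bellamy Transit 2,294/10,212 × $17,050 = 3,830.07.
At nearest $5: Riverside Housing $1,810; Lower Arts $5,690; South Workforce $1,885; North Advocacy $3,840; Bellamy Transit $3,830. Sum = $17,055.
Difference $17,050 − $17,055 = −$5 applied to largest allocation (Lower Arts): Lower Arts becomes $5,685.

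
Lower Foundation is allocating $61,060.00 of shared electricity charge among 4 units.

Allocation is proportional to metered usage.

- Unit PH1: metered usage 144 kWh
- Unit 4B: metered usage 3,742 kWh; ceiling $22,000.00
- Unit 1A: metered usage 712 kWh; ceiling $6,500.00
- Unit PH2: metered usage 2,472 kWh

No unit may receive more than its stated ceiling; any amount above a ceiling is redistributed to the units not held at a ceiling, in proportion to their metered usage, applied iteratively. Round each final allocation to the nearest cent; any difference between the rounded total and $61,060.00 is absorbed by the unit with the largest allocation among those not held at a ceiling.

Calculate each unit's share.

Unit PH1: $1,792.29; Unit 4B: $22,000.00; Unit 1A: $6,500.00; Unit PH2: $30,767.71

Metered usage total: 7,070.
Unconstrained shares: Unit PH1 1,243.6549; Unit 4B 32,317.7539; Unit 1A 6,149.1825; Unit PH2 21,349.4088.
Cap binds for Unit 4B ($22,000.00); residual $39,060.00 reallocated over remaining metered usage 3,328.
Cap binds for Unit 1A ($6,500.00); residual $32,560.00 reallocated over remaining metered usage 2,616.
Redistributed shares: Unit PH1 1,792.2936 → $1,792.29; Unit PH2 30,767.7064 → $30,767.71.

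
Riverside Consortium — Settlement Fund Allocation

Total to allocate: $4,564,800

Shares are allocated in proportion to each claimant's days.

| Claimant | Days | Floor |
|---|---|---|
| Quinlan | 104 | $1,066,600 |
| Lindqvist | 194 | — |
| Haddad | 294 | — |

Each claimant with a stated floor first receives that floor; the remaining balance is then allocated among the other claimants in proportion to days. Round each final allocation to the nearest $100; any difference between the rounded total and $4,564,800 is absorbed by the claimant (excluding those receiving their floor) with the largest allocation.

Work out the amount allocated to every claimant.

Fund the minimums — Quinlan $1,066,600. Remaining pool $3,498,200.
Remaining pool split over remaining days 488: Lindqvist 1,390,677.87 → $1,390,700; Haddad 2,107,522.13 → $2,107,500.

Quinlan: $1,066,600; Lindqvist: $1,390,700; Haddad: $2,107,500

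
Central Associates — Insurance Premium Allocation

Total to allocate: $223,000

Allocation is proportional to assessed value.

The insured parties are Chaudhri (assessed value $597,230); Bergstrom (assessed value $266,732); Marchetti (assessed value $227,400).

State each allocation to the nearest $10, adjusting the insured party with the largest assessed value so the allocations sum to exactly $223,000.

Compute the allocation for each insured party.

Combined assessed value = 597,230 + 266,732 + 227,400 = 1,091,362.
Raw shares: Chaudhri 122,033.10; Bergstrom 54,501.84; Marchetti 46,465.06.
At nearest $10: Chaudhri $122,030; Bergstrom $54,500; Marchetti $46,470. Sum = $223,000.
Sum already equals the total — no adjustment.

Chaudhri: $122,030; Bergstrom: $54,500; Marchetti: $46,470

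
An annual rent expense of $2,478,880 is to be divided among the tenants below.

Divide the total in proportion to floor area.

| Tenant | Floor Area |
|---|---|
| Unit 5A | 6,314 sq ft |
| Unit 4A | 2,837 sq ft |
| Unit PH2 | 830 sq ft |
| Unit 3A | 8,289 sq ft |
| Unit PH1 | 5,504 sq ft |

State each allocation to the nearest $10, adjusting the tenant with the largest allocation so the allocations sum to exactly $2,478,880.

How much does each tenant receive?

Combined floor area = 23,774.
Proportional shares: Unit 5A 6,314/23,774 × $2,478,880 = 658,351.49; Unit 4A 2,837/23,774 × $2,478,880 = 295,809.82; Unit PH2 830/23,774 × $2,478,880 = 86,542.88; Unit 3A 8,289/23,774 × $2,478,880 = 864,281.83; Unit PH1 5,504/23,774 × $2,478,880 = 573,893.98.
At nearest $10: Unit 5A $658,350; Unit 4A $295,810; Unit PH2 $86,540; Unit 3A $864,280; Unit PH1 $573,890. Sum = $2,478,870.
Difference $2,478,880 − $2,478,870 = +$10 applied to largest allocation (Unit 3A): Unit 3A becomes $864,290.

Unit 5A: $658,350 | Unit 4A: $295,810 | Unit PH2: $86,540 | Unit 3A: $864,290 | Unit PH1: $573,890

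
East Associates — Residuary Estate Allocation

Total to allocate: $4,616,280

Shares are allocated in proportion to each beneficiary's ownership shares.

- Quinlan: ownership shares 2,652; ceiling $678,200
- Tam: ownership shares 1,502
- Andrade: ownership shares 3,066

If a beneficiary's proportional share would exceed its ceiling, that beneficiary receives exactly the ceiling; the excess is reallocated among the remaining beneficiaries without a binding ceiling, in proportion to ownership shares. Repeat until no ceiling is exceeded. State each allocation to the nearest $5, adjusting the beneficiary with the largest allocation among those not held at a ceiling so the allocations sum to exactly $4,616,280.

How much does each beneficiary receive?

Sum of ownership shares: 7,220.
Pro-rata shares before constraints: Quinlan 1,695,619.75; Tam 960,339.69; Andrade 1,960,320.57.
Capped: Quinlan ($678,200); remaining pool $3,938,080 reallocated over remaining ownership shares 4,568.
Redistributed shares: Tam 1,294,876.57 → $1,294,875; Andrade 2,643,203.43 → $2,643,205.

Quinlan: $678,200 · Tam: $1,294,875 · Andrade: $2,643,205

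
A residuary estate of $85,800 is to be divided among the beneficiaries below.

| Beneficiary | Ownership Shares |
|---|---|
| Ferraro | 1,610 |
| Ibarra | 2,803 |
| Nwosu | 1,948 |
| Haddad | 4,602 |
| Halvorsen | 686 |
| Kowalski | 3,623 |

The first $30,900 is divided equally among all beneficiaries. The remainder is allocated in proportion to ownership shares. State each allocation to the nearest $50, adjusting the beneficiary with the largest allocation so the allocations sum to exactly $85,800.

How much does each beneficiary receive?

First tranche $30,900 split equally: $5,150 each.
Remainder $54,900 by ownership shares (total 15,272): Ferraro 5,787.65 → $5,800; Ibarra 10,076.26 → $10,100; Nwosu 7,002.70 → $7,000; Haddad 16,543.33 → $16,550; Halvorsen 2,466.04 → $2,450; Kowalski 13,024.01 → $13,000.
Totals: Ferraro $5,150 + $5,800 = $10,950; Ibarra $5,150 + $10,100 = $15,250; Nwosu $5,150 + $7,000 = $12,150; Haddad $5,150 + $16,550 = $21,700; Halvorsen $5,150 + $2,450 = $7,600; Kowalski $5,150 + $13,000 = $18,150.

Ferraro: $10,950; Ibarra: $15,250; Nwosu: $12,150; Haddad: $21,700; Halvorsen: $7,600; Kowalski: $18,150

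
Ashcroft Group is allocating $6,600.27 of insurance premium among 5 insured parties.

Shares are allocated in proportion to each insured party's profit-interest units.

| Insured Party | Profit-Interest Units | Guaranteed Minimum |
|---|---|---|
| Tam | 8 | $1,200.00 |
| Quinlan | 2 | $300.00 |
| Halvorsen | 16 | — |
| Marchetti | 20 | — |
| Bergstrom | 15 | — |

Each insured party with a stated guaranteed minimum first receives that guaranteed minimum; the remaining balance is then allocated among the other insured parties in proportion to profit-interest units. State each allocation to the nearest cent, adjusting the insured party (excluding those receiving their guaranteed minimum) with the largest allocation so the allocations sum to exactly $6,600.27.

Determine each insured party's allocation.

Fund the minimums — Tam $1,200.00; Quinlan $300.00. Balance $5,100.27.
Balance split over remaining profit-interest units 51: Halvorsen 1,600.0847 → $1,600.08; Marchetti 2,000.1059 → $2,000.11; Bergstrom 1,500.0794 → $1,500.08.

Tam: $1,200.00 | Quinlan: $300.00 | Halvorsen: $1,600.08 | Marchetti: $2,000.11 | Bergstrom: $1,500.08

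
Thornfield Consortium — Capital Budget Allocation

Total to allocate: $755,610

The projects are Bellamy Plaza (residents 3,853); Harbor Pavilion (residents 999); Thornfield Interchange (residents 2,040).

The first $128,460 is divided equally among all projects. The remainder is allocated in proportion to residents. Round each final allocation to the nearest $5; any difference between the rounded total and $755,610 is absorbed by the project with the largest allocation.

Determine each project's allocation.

Bellamy Plaza: $393,430; Harbor Pavilion: $133,725; Thornfield Interchange: $228,455

$128,460 shared equally gives $42,820 per project.
Remainder $627,150 by residents (total 6,892): Bellamy Plaza 350,610.70 → $350,610; Harbor Pavilion 90,905.81 → $90,905; Thornfield Interchange 185,633.49 → $185,635.
Totals: Bellamy Plaza $42,820 + $350,610 = $393,430; Harbor Pavilion $42,820 + $90,905 = $133,725; Thornfield Interchange $42,820 + $185,635 = $228,455.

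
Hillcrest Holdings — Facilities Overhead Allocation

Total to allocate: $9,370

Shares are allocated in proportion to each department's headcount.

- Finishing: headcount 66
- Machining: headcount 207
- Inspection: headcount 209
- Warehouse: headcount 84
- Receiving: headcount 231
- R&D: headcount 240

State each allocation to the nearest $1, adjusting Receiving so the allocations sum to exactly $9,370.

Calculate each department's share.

Combined headcount = 1,037.
Pro-rata amounts: Finishing 66/1,037 × $9,370 = 596.35; Machining 207/1,037 × $9,370 = 1,870.39; Inspection 209/1,037 × $9,370 = 1,888.46; Warehouse 84/1,037 × $9,370 = 759.00; Receiving 231/1,037 × $9,370 = 2,087.24; R&D 240/1,037 × $9,370 = 2,168.56.
Rounded to nearest $1: Finishing $596; Machining $1,870; Inspection $1,888; Warehouse $759; Receiving $2,087; R&D $2,169. Sum = $9,369.
Difference $9,370 − $9,369 = +$1 applied to Receiving: Receiving becomes $2,088.

Finishing: $596 · Machining: $1,870 · Inspection: $1,888 · Warehouse: $759 · Receiving: $2,088 · R&D: $2,169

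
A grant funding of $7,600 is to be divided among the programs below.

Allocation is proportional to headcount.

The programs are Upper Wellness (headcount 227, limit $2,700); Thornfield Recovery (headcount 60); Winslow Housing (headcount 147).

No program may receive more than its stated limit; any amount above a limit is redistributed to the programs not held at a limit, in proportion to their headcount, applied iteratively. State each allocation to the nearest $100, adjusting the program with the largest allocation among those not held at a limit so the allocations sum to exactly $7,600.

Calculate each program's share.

Total headcount = 434.
Pro-rata shares before constraints: Upper Wellness 3,975.12; Thornfield Recovery 1,050.69; Winslow Housing 2,574.19.
Cap binds for Upper Wellness ($2,700); balance $4,900 reallocated over remaining headcount 207.
Shares after redistribution: Thornfield Recovery 1,420.29 → $1,400; Winslow Housing 3,479.71 → $3,500.

Upper Wellness: $2,700; Thornfield Recovery: $1,400; Winslow Housing: $3,500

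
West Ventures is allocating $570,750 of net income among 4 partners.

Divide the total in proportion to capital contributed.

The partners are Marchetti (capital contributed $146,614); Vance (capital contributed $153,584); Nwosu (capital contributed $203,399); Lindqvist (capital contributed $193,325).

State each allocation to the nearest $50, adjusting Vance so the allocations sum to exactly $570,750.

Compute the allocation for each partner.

Total capital contributed = 696,922.
Unrounded shares: Marchetti 146,614/696,922 × $570,750 = 120,070.74; Vance 153,584/696,922 × $570,750 = 125,778.88; Nwosu 203,399/696,922 × $570,750 = 166,575.28; Lindqvist 193,325/696,922 × $570,750 = 158,325.10.
At nearest $50: Marchetti $120,050; Vance $125,800; Nwosu $166,600; Lindqvist $158,350. Sum = $570,800.
Difference $570,750 − $570,800 = −$50 applied to Vance: Vance becomes $125,750.

Marchetti: $120,050 | Vance: $125,750 | Nwosu: $166,600 | Lindqvist: $158,350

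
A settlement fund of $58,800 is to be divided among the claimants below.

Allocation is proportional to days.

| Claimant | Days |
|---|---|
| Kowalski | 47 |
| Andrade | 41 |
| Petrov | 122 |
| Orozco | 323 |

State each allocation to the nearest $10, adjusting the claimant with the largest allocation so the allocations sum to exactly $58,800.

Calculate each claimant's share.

Combined days = 533.
Pro-rata amounts: Kowalski 47/533 × $58,800 = 5,184.99; Andrade 41/533 × $58,800 = 4,523.08; Petrov 122/533 × $58,800 = 13,458.91; Orozco 323/533 × $58,800 = 35,633.02.
Rounded to nearest $10: Kowalski $5,180; Andrade $4,520; Petrov $13,460; Orozco $35,630. Sum = $58,790.
Difference $58,800 − $58,790 = +$10 applied to largest allocation (Orozco): Orozco becomes $35,640.

Kowalski: $5,180; Andrade: $4,520; Petrov: $13,460; Orozco: $35,640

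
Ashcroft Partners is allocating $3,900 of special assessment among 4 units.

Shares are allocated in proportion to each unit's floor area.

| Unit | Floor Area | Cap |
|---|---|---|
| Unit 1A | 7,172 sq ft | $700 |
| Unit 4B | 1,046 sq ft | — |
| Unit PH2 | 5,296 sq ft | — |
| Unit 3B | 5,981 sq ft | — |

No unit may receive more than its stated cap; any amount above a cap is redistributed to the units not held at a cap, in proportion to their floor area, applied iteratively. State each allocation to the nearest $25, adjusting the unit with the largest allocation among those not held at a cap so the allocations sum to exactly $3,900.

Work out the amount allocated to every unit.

Unit 1A: $700 · Unit 4B: $275 · Unit PH2: $1,375 · Unit 3B: $1,550

Floor area total: 19,495.
Unconstrained shares: Unit 1A 1,434.77; Unit 4B 209.25; Unit PH2 1,059.47; Unit 3B 1,196.51.
Cap binds for Unit 1A ($700); remaining pool $3,200 reallocated over remaining floor area 12,323.
Shares after redistribution: Unit 4B 271.62 → $275; Unit PH2 1,375.25 → $1,375; Unit 3B 1,553.13 → $1,550.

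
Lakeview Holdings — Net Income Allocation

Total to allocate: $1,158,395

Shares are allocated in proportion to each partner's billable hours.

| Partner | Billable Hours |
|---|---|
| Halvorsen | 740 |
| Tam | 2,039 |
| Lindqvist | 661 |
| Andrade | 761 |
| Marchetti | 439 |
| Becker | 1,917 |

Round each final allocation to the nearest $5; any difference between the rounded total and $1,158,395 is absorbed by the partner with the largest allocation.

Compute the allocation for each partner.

Halvorsen: $130,730 · Tam: $360,225 · Lindqvist: $116,775 · Andrade: $134,440 · Marchetti: $77,555 · Becker: $338,670

Billable hours total: 6,557.
Pro-rata amounts: Halvorsen 740/6,557 × $1,158,395 = 130,732.39; Tam 2,039/6,557 × $1,158,395 = 360,220.74; Lindqvist 661/6,557 × $1,158,395 = 116,775.83; Andrade 761/6,557 × $1,158,395 = 134,442.37; Marchetti 439/6,557 × $1,158,395 = 77,556.11; Becker 1,917/6,557 × $1,158,395 = 338,667.56.
After rounding ($5): Halvorsen $130,730; Tam $360,220; Lindqvist $116,775; Andrade $134,440; Marchetti $77,555; Becker $338,670. Sum = $1,158,390.
Difference $1,158,395 − $1,158,390 = +$5 applied to largest allocation (Tam): Tam becomes $360,225.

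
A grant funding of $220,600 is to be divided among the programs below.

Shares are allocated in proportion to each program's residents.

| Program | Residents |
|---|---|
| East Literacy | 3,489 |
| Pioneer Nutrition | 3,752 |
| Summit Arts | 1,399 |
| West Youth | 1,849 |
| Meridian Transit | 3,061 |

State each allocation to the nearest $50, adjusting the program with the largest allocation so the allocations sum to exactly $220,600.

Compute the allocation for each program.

Combined residents = 13,550.
Pro-rata amounts: East Literacy 3,489/13,550 × $220,600 = 56,802.46; Pioneer Nutrition 3,752/13,550 × $220,600 = 61,084.22; Summit Arts 1,399/13,550 × $220,600 = 22,776.34; West Youth 1,849/13,550 × $220,600 = 30,102.54; Meridian Transit 3,061/13,550 × $220,600 = 49,834.44.
At nearest $50: East Literacy $56,800; Pioneer Nutrition $61,100; Summit Arts $22,800; West Youth $30,100; Meridian Transit $49,850. Sum = $220,650.
Difference $220,600 − $220,650 = −$50 applied to largest allocation (Pioneer Nutrition): Pioneer Nutrition becomes $61,050.

East Literacy: $56,800 | Pioneer Nutrition: $61,050 | Summit Arts: $22,800 | West Youth: $30,100 | Meridian Transit: $49,850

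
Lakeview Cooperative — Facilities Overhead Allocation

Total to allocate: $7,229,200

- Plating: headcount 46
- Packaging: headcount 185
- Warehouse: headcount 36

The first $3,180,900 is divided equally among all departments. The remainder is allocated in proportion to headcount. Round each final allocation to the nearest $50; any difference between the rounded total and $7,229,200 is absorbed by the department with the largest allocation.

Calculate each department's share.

Plating: $1,757,750 · Packaging: $3,865,300 · Warehouse: $1,606,150

$3,180,900 shared equally gives $1,060,300 per department.
Remainder $4,048,300 by headcount (total 267): Plating 697,459.93 → $697,450; Packaging 2,805,001.87 → $2,805,000; Warehouse 545,838.20 → $545,850.
Totals: Plating $1,060,300 + $697,450 = $1,757,750; Packaging $1,060,300 + $2,805,000 = $3,865,300; Warehouse $1,060,300 + $545,850 = $1,606,150.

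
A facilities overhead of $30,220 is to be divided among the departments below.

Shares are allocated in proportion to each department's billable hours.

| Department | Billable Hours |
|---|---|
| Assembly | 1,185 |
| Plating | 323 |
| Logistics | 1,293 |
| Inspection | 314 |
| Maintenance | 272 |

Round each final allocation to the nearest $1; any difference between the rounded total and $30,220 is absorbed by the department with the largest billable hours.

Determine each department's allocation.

Assembly: $10,573 · Plating: $2,882 · Logistics: $11,536 · Inspection: $2,802 · Maintenance: $2,427

Billable hours total: 3,387.
Pro-rata amounts: Assembly 1,185/3,387 × $30,220 = 10,572.98; Plating 323/3,387 × $30,220 = 2,881.92; Logistics 1,293/3,387 × $30,220 = 11,536.60; Inspection 314/3,387 × $30,220 = 2,801.62; Maintenance 272/3,387 × $30,220 = 2,426.88.
After rounding ($1): Assembly $10,573; Plating $2,882; Logistics $11,537; Inspection $2,802; Maintenance $2,427. Sum = $30,221.
Difference $30,220 − $30,221 = −$1 applied to largest billable hours (Logistics): Logistics becomes $11,536.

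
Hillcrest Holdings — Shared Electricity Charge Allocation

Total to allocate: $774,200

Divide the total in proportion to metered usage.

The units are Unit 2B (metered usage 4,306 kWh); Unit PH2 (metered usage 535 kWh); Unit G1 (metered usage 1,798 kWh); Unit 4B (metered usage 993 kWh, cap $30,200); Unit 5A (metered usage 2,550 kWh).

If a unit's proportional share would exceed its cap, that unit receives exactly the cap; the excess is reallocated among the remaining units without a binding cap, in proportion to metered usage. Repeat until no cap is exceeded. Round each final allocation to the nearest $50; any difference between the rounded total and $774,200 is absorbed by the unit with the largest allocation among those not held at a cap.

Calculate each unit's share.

Unit 2B: $348,650 | Unit PH2: $43,300 | Unit G1: $145,600 | Unit 4B: $30,200 | Unit 5A: $206,450

Combined metered usage = 10,182.
Proportional shares (ignoring caps): Unit 2B 327,411.63; Unit PH2 40,679.34; Unit G1 136,712.98; Unit 4B 75,503.89; Unit 5A 193,892.16.
Cap binds for Unit 4B ($30,200); remaining pool $744,000 reallocated over remaining metered usage 9,189.
Shares after redistribution: Unit 2B 348,641.20 → $348,650; Unit PH2 43,317.01 → $43,300; Unit G1 145,577.54 → $145,600; Unit 5A 206,464.25 → $206,450.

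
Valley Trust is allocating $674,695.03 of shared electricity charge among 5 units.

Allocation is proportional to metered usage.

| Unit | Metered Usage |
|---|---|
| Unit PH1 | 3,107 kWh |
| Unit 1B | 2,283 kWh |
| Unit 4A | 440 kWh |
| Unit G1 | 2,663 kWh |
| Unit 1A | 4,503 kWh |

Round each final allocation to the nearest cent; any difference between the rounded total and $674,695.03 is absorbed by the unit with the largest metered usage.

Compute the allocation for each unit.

Unit PH1: $161,301.74 · Unit 1B: $118,523.30 · Unit 4A: $22,842.86 · Unit G1: $138,251.22 · Unit 1A: $233,775.91

Metered usage total: 3,107 + 2,283 + 440 + 2,663 + 4,503 = 12,996.
Proportional shares: Unit PH1 161,301.7435; Unit 1B 118,523.2959; Unit 4A 22,842.8604; Unit G1 138,251.2208; Unit 1A 233,775.9095.
Rounded to nearest cent: Unit PH1 $161,301.74; Unit 1B $118,523.30; Unit 4A $22,842.86; Unit G1 $138,251.22; Unit 1A $233,775.91. Sum = $674,695.03.
Sum already equals the total — no adjustment.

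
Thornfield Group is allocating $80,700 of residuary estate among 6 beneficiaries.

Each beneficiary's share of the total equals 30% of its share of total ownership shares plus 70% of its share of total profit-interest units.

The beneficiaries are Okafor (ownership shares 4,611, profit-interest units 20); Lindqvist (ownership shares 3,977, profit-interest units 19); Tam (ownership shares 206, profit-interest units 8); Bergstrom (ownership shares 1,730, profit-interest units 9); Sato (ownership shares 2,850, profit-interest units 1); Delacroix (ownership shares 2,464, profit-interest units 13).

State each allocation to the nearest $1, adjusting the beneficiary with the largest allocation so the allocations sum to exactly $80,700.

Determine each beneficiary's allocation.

Okafor: $23,189 · Lindqvist: $21,412 · Tam: $6,771 · Bergstrom: $9,907 · Sato: $5,164 · Delacroix: $14,257

Totals — ownership shares 15,838, profit-interest units 70.
Combined weights (30% ownership shares + 70% profit-interest units): Okafor 0.2873; Lindqvist 0.2653; Tam 0.0839; Bergstrom 0.1228; Sato 0.0640; Delacroix 0.1767.
Proportional shares: Okafor 23,188.38; Lindqvist 21,412.25; Tam 6,770.89; Bergstrom 9,907.48; Sato 5,163.52; Delacroix 14,257.48.
At nearest $1: Okafor $23,188; Lindqvist $21,412; Tam $6,771; Bergstrom $9,907; Sato $5,164; Delacroix $14,257. Sum = $80,699.
Difference $80,700 − $80,699 = +$1 applied to largest allocation (Okafor): Okafor becomes $23,189.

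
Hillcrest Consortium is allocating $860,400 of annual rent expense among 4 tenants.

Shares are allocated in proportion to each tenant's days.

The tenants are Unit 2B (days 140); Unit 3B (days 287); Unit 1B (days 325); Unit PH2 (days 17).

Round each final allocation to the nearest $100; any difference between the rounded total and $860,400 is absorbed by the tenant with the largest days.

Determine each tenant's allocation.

Unit 2B: $156,600 · Unit 3B: $321,100 · Unit 1B: $363,700 · Unit PH2: $19,000

Days total: 769.
Raw shares: Unit 2B 140/769 × $860,400 = 156,639.79; Unit 3B 287/769 × $860,400 = 321,111.57; Unit 1B 325/769 × $860,400 = 363,628.09; Unit PH2 17/769 × $860,400 = 19,020.55.
At nearest $100: Unit 2B $156,600; Unit 3B $321,100; Unit 1B $363,600; Unit PH2 $19,000. Sum = $860,300.
Difference $860,400 − $860,300 = +$100 applied to largest days (Unit 1B): Unit 1B becomes $363,700.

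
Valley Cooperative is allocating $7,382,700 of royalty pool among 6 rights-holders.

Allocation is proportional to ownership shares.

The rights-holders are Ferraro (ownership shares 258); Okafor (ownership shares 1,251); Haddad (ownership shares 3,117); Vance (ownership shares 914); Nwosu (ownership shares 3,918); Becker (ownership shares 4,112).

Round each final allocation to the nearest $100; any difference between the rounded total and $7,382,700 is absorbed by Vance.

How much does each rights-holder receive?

Ferraro: $140,400 · Okafor: $680,600 · Haddad: $1,695,800 · Vance: $497,200 · Nwosu: $2,131,600 · Becker: $2,237,100

Total ownership shares = 13,570.
Raw shares: Ferraro 258/13,570 × $7,382,700 = 140,363.79; Okafor 1,251/13,570 × $7,382,700 = 680,601.16; Haddad 3,117/13,570 × $7,382,700 = 1,695,790.41; Vance 914/13,570 × $7,382,700 = 497,257.76; Nwosu 3,918/13,570 × $7,382,700 = 2,131,571.01; Becker 4,112/13,570 × $7,382,700 = 2,237,115.87.
Rounded to nearest $100: Ferraro $140,400; Okafor $680,600; Haddad $1,695,800; Vance $497,300; Nwosu $2,131,600; Becker $2,237,100. Sum = $7,382,800.
Difference $7,382,700 − $7,382,800 = −$100 applied to Vance: Vance becomes $497,200.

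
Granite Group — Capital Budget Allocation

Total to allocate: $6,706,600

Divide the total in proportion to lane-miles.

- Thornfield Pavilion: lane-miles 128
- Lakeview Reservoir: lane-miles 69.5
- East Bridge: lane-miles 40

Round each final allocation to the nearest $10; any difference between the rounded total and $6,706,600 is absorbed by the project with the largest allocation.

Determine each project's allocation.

Thornfield Pavilion: $3,614,510; Lakeview Reservoir: $1,962,560; East Bridge: $1,129,530

Sum of lane-miles: 237.5.
Raw shares: Thornfield Pavilion 128/237.5 × $6,706,600 = 3,614,504.42; Lakeview Reservoir 69.5/237.5 × $6,706,600 = 1,962,562.95; East Bridge 40/237.5 × $6,706,600 = 1,129,532.63.
Rounded to nearest $10: Thornfield Pavilion $3,614,500; Lakeview Reservoir $1,962,560; East Bridge $1,129,530. Sum = $6,706,590.
Difference $6,706,600 − $6,706,590 = +$10 applied to largest allocation (Thornfield Pavilion): Thornfield Pavilion becomes $3,614,510.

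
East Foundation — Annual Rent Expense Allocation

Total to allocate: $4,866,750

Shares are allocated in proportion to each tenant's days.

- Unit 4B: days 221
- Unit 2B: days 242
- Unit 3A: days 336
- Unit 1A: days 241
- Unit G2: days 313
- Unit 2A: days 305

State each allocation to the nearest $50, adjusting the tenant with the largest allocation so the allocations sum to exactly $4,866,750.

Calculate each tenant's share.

Unit 4B: $648,700 · Unit 2B: $710,350 · Unit 3A: $986,300 · Unit 1A: $707,400 · Unit G2: $918,750 · Unit 2A: $895,250

Combined days = 1,658.
Unrounded shares: Unit 4B 221/1,658 × $4,866,750 = 648,704.31; Unit 2B 242/1,658 × $4,866,750 = 710,345.90; Unit 3A 336/1,658 × $4,866,750 = 986,265.38; Unit 1A 241/1,658 × $4,866,750 = 707,410.59; Unit G2 313/1,658 × $4,866,750 = 918,753.17; Unit 2A 305/1,658 × $4,866,750 = 895,270.66.
At nearest $50: Unit 4B $648,700; Unit 2B $710,350; Unit 3A $986,250; Unit 1A $707,400; Unit G2 $918,750; Unit 2A $895,250. Sum = $4,866,700.
Difference $4,866,750 − $4,866,700 = +$50 applied to largest allocation (Unit 3A): Unit 3A becomes $986,300.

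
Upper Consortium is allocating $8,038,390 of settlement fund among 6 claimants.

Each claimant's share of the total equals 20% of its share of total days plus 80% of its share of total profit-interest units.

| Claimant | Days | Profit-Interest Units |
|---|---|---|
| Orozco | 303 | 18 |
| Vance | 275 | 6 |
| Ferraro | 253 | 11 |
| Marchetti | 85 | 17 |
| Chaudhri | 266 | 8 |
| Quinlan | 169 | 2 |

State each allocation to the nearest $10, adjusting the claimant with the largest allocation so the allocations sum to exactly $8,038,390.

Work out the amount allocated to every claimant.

Orozco: $2,227,550; Vance: $949,570; Ferraro: $1,442,000; Marchetti: $1,864,410; Chaudhri: $1,146,310; Quinlan: $408,550

Totals — days 1,351, profit-interest units 62.
Composite weights (20% days + 80% profit-interest units): Orozco 0.2771; Vance 0.1181; Ferraro 0.1794; Marchetti 0.2319; Chaudhri 0.1426; Quinlan 0.0508.
Pro-rata amounts: Orozco 2,227,548.21; Vance 949,574.53; Ferraro 1,442,000.53; Marchetti 1,864,408.99; Chaudhri 1,146,306.93; Quinlan 408,550.82.
At nearest $10: Orozco $2,227,550; Vance $949,570; Ferraro $1,442,000; Marchetti $1,864,410; Chaudhri $1,146,310; Quinlan $408,550. Sum = $8,038,390.
Rounded total matches; no reconciliation needed.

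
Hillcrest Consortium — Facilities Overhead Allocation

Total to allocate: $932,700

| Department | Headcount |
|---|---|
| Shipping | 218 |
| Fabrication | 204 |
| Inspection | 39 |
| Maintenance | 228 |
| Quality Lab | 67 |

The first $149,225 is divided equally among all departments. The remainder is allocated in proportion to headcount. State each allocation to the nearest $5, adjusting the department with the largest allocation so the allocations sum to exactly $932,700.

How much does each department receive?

Shipping: $255,770 · Fabrication: $241,260 · Inspection: $70,260 · Maintenance: $266,130 · Quality Lab: $99,280

First tranche $149,225 split equally: $29,845 each.
Remainder $783,475 by headcount (total 756): Shipping 225,922.69 → $225,925; Fabrication 211,413.89 → $211,415; Inspection 40,417.36 → $40,415; Maintenance 236,286.11 → $236,285; Quality Lab 69,434.95 → $69,435.
Totals: Shipping $29,845 + $225,925 = $255,770; Fabrication $29,845 + $211,415 = $241,260; Inspection $29,845 + $40,415 = $70,260; Maintenance $29,845 + $236,285 = $266,130; Quality Lab $29,845 + $69,435 = $99,280.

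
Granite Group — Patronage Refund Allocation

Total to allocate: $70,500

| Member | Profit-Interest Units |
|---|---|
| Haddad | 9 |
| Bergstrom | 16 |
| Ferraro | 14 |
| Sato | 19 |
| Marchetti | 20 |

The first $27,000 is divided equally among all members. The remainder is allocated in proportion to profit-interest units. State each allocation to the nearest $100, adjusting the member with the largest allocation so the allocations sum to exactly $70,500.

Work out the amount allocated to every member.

Haddad: $10,400; Bergstrom: $14,300; Ferraro: $13,200; Sato: $16,000; Marchetti: $16,600

Equal tier: $27,000 ÷ 5 = $5,400 apiece.
Remainder $43,500 by profit-interest units (total 78): Haddad 5,019.23 → $5,000; Bergstrom 8,923.08 → $8,900; Ferraro 7,807.69 → $7,800; Sato 10,596.15 → $10,600; Marchetti 11,153.85 → $11,200.
Totals: Haddad $5,400 + $5,000 = $10,400; Bergstrom $5,400 + $8,900 = $14,300; Ferraro $5,400 + $7,800 = $13,200; Sato $5,400 + $10,600 = $16,000; Marchetti $5,400 + $11,200 = $16,600.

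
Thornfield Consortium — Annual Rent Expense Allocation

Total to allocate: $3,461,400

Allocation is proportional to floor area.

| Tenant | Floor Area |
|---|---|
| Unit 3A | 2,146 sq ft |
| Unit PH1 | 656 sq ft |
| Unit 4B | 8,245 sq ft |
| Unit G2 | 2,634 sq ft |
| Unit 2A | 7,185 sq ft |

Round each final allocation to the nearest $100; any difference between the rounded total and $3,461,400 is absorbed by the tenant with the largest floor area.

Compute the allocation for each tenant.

Unit 3A: $356,000 · Unit PH1: $108,800 · Unit 4B: $1,367,800 · Unit G2: $436,900 · Unit 2A: $1,191,900

Combined floor area = 20,866.
Proportional shares: Unit 3A 2,146/20,866 × $3,461,400 = 355,993.69; Unit PH1 656/20,866 × $3,461,400 = 108,821.93; Unit 4B 8,245/20,866 × $3,461,400 = 1,367,739.05; Unit G2 2,634/20,866 × $3,461,400 = 436,946.59; Unit 2A 7,185/20,866 × $3,461,400 = 1,191,898.73.
At nearest $100: Unit 3A $356,000; Unit PH1 $108,800; Unit 4B $1,367,700; Unit G2 $436,900; Unit 2A $1,191,900. Sum = $3,461,300.
Difference $3,461,400 − $3,461,300 = +$100 applied to largest floor area (Unit 4B): Unit 4B becomes $1,367,800.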